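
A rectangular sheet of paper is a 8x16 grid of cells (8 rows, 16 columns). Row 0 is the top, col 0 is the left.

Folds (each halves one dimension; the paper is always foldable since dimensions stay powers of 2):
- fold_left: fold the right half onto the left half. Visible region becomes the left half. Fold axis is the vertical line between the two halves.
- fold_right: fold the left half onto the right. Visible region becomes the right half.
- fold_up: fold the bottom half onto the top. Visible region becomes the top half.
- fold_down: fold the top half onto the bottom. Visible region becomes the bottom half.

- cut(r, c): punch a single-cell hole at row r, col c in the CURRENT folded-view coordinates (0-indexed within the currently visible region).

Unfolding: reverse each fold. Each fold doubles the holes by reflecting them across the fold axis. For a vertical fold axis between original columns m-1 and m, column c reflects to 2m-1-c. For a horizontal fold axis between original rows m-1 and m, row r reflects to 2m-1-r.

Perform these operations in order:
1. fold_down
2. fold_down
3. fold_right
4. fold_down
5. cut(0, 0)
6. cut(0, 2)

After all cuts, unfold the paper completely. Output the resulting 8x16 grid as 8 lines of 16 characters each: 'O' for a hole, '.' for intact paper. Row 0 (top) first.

Op 1 fold_down: fold axis h@4; visible region now rows[4,8) x cols[0,16) = 4x16
Op 2 fold_down: fold axis h@6; visible region now rows[6,8) x cols[0,16) = 2x16
Op 3 fold_right: fold axis v@8; visible region now rows[6,8) x cols[8,16) = 2x8
Op 4 fold_down: fold axis h@7; visible region now rows[7,8) x cols[8,16) = 1x8
Op 5 cut(0, 0): punch at orig (7,8); cuts so far [(7, 8)]; region rows[7,8) x cols[8,16) = 1x8
Op 6 cut(0, 2): punch at orig (7,10); cuts so far [(7, 8), (7, 10)]; region rows[7,8) x cols[8,16) = 1x8
Unfold 1 (reflect across h@7): 4 holes -> [(6, 8), (6, 10), (7, 8), (7, 10)]
Unfold 2 (reflect across v@8): 8 holes -> [(6, 5), (6, 7), (6, 8), (6, 10), (7, 5), (7, 7), (7, 8), (7, 10)]
Unfold 3 (reflect across h@6): 16 holes -> [(4, 5), (4, 7), (4, 8), (4, 10), (5, 5), (5, 7), (5, 8), (5, 10), (6, 5), (6, 7), (6, 8), (6, 10), (7, 5), (7, 7), (7, 8), (7, 10)]
Unfold 4 (reflect across h@4): 32 holes -> [(0, 5), (0, 7), (0, 8), (0, 10), (1, 5), (1, 7), (1, 8), (1, 10), (2, 5), (2, 7), (2, 8), (2, 10), (3, 5), (3, 7), (3, 8), (3, 10), (4, 5), (4, 7), (4, 8), (4, 10), (5, 5), (5, 7), (5, 8), (5, 10), (6, 5), (6, 7), (6, 8), (6, 10), (7, 5), (7, 7), (7, 8), (7, 10)]

Answer: .....O.OO.O.....
.....O.OO.O.....
.....O.OO.O.....
.....O.OO.O.....
.....O.OO.O.....
.....O.OO.O.....
.....O.OO.O.....
.....O.OO.O.....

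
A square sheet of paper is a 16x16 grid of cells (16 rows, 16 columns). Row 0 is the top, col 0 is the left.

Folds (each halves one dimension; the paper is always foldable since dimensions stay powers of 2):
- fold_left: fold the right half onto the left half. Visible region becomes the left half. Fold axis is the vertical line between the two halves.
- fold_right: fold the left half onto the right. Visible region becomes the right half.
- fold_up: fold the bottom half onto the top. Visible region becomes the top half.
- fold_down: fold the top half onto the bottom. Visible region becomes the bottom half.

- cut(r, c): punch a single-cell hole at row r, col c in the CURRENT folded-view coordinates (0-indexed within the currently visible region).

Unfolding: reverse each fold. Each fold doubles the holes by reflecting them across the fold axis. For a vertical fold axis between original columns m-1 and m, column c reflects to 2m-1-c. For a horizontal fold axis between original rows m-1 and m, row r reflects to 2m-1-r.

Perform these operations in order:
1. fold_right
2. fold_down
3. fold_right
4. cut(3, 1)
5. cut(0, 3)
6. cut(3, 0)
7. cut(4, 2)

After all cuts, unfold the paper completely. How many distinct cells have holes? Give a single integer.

Op 1 fold_right: fold axis v@8; visible region now rows[0,16) x cols[8,16) = 16x8
Op 2 fold_down: fold axis h@8; visible region now rows[8,16) x cols[8,16) = 8x8
Op 3 fold_right: fold axis v@12; visible region now rows[8,16) x cols[12,16) = 8x4
Op 4 cut(3, 1): punch at orig (11,13); cuts so far [(11, 13)]; region rows[8,16) x cols[12,16) = 8x4
Op 5 cut(0, 3): punch at orig (8,15); cuts so far [(8, 15), (11, 13)]; region rows[8,16) x cols[12,16) = 8x4
Op 6 cut(3, 0): punch at orig (11,12); cuts so far [(8, 15), (11, 12), (11, 13)]; region rows[8,16) x cols[12,16) = 8x4
Op 7 cut(4, 2): punch at orig (12,14); cuts so far [(8, 15), (11, 12), (11, 13), (12, 14)]; region rows[8,16) x cols[12,16) = 8x4
Unfold 1 (reflect across v@12): 8 holes -> [(8, 8), (8, 15), (11, 10), (11, 11), (11, 12), (11, 13), (12, 9), (12, 14)]
Unfold 2 (reflect across h@8): 16 holes -> [(3, 9), (3, 14), (4, 10), (4, 11), (4, 12), (4, 13), (7, 8), (7, 15), (8, 8), (8, 15), (11, 10), (11, 11), (11, 12), (11, 13), (12, 9), (12, 14)]
Unfold 3 (reflect across v@8): 32 holes -> [(3, 1), (3, 6), (3, 9), (3, 14), (4, 2), (4, 3), (4, 4), (4, 5), (4, 10), (4, 11), (4, 12), (4, 13), (7, 0), (7, 7), (7, 8), (7, 15), (8, 0), (8, 7), (8, 8), (8, 15), (11, 2), (11, 3), (11, 4), (11, 5), (11, 10), (11, 11), (11, 12), (11, 13), (12, 1), (12, 6), (12, 9), (12, 14)]

Answer: 32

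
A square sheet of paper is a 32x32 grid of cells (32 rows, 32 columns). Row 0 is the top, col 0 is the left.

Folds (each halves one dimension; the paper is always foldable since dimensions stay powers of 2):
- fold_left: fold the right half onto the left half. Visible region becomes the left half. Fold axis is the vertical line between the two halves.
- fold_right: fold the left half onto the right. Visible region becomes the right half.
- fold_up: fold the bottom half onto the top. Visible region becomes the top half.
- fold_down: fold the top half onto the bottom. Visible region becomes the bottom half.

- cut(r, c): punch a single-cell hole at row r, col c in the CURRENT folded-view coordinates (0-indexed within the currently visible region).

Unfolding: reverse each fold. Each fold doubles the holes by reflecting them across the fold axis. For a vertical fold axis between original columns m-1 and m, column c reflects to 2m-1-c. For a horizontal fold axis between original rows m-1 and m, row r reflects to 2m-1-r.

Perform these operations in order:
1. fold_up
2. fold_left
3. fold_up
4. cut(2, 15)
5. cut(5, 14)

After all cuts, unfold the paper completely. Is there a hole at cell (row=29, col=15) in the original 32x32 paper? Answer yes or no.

Answer: yes

Derivation:
Op 1 fold_up: fold axis h@16; visible region now rows[0,16) x cols[0,32) = 16x32
Op 2 fold_left: fold axis v@16; visible region now rows[0,16) x cols[0,16) = 16x16
Op 3 fold_up: fold axis h@8; visible region now rows[0,8) x cols[0,16) = 8x16
Op 4 cut(2, 15): punch at orig (2,15); cuts so far [(2, 15)]; region rows[0,8) x cols[0,16) = 8x16
Op 5 cut(5, 14): punch at orig (5,14); cuts so far [(2, 15), (5, 14)]; region rows[0,8) x cols[0,16) = 8x16
Unfold 1 (reflect across h@8): 4 holes -> [(2, 15), (5, 14), (10, 14), (13, 15)]
Unfold 2 (reflect across v@16): 8 holes -> [(2, 15), (2, 16), (5, 14), (5, 17), (10, 14), (10, 17), (13, 15), (13, 16)]
Unfold 3 (reflect across h@16): 16 holes -> [(2, 15), (2, 16), (5, 14), (5, 17), (10, 14), (10, 17), (13, 15), (13, 16), (18, 15), (18, 16), (21, 14), (21, 17), (26, 14), (26, 17), (29, 15), (29, 16)]
Holes: [(2, 15), (2, 16), (5, 14), (5, 17), (10, 14), (10, 17), (13, 15), (13, 16), (18, 15), (18, 16), (21, 14), (21, 17), (26, 14), (26, 17), (29, 15), (29, 16)]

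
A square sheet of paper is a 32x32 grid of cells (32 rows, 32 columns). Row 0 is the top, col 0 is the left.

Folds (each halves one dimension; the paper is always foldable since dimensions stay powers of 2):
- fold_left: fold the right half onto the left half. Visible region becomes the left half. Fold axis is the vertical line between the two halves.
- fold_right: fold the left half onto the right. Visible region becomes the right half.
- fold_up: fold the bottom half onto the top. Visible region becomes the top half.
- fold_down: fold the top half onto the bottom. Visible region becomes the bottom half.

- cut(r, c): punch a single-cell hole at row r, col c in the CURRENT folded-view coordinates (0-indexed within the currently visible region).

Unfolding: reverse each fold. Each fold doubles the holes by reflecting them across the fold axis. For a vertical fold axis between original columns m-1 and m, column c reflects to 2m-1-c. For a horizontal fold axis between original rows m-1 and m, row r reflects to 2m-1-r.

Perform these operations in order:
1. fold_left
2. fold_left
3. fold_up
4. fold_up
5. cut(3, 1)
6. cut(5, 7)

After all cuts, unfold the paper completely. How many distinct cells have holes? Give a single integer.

Op 1 fold_left: fold axis v@16; visible region now rows[0,32) x cols[0,16) = 32x16
Op 2 fold_left: fold axis v@8; visible region now rows[0,32) x cols[0,8) = 32x8
Op 3 fold_up: fold axis h@16; visible region now rows[0,16) x cols[0,8) = 16x8
Op 4 fold_up: fold axis h@8; visible region now rows[0,8) x cols[0,8) = 8x8
Op 5 cut(3, 1): punch at orig (3,1); cuts so far [(3, 1)]; region rows[0,8) x cols[0,8) = 8x8
Op 6 cut(5, 7): punch at orig (5,7); cuts so far [(3, 1), (5, 7)]; region rows[0,8) x cols[0,8) = 8x8
Unfold 1 (reflect across h@8): 4 holes -> [(3, 1), (5, 7), (10, 7), (12, 1)]
Unfold 2 (reflect across h@16): 8 holes -> [(3, 1), (5, 7), (10, 7), (12, 1), (19, 1), (21, 7), (26, 7), (28, 1)]
Unfold 3 (reflect across v@8): 16 holes -> [(3, 1), (3, 14), (5, 7), (5, 8), (10, 7), (10, 8), (12, 1), (12, 14), (19, 1), (19, 14), (21, 7), (21, 8), (26, 7), (26, 8), (28, 1), (28, 14)]
Unfold 4 (reflect across v@16): 32 holes -> [(3, 1), (3, 14), (3, 17), (3, 30), (5, 7), (5, 8), (5, 23), (5, 24), (10, 7), (10, 8), (10, 23), (10, 24), (12, 1), (12, 14), (12, 17), (12, 30), (19, 1), (19, 14), (19, 17), (19, 30), (21, 7), (21, 8), (21, 23), (21, 24), (26, 7), (26, 8), (26, 23), (26, 24), (28, 1), (28, 14), (28, 17), (28, 30)]

Answer: 32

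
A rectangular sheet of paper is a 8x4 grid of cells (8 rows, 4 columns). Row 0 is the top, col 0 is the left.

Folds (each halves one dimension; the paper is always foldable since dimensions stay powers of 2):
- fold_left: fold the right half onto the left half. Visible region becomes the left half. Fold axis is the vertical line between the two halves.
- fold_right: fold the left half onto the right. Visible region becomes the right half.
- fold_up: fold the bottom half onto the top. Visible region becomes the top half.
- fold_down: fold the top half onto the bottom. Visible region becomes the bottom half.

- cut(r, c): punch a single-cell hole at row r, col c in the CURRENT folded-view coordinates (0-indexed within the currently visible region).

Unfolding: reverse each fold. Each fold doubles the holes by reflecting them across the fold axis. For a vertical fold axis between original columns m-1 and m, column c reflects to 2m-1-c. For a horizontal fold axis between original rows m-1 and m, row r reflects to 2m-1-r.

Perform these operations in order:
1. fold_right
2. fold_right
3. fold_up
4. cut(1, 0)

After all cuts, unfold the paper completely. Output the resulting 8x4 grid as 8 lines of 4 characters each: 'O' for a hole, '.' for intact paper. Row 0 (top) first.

Answer: ....
OOOO
....
....
....
....
OOOO
....

Derivation:
Op 1 fold_right: fold axis v@2; visible region now rows[0,8) x cols[2,4) = 8x2
Op 2 fold_right: fold axis v@3; visible region now rows[0,8) x cols[3,4) = 8x1
Op 3 fold_up: fold axis h@4; visible region now rows[0,4) x cols[3,4) = 4x1
Op 4 cut(1, 0): punch at orig (1,3); cuts so far [(1, 3)]; region rows[0,4) x cols[3,4) = 4x1
Unfold 1 (reflect across h@4): 2 holes -> [(1, 3), (6, 3)]
Unfold 2 (reflect across v@3): 4 holes -> [(1, 2), (1, 3), (6, 2), (6, 3)]
Unfold 3 (reflect across v@2): 8 holes -> [(1, 0), (1, 1), (1, 2), (1, 3), (6, 0), (6, 1), (6, 2), (6, 3)]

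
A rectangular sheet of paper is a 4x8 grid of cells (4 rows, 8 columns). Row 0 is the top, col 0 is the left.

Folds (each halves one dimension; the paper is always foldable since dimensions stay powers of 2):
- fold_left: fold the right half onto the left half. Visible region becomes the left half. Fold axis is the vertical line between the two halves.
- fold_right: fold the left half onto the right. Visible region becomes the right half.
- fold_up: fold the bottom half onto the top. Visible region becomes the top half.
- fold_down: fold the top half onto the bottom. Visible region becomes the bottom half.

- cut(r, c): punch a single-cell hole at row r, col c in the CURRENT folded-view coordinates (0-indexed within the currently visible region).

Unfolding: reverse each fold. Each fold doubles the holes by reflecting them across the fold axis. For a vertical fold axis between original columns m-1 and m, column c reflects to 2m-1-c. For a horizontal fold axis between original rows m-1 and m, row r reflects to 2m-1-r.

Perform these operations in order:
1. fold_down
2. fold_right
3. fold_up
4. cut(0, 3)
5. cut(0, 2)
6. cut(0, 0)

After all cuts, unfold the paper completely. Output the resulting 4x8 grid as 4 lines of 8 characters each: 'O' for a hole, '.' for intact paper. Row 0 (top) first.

Answer: OO.OO.OO
OO.OO.OO
OO.OO.OO
OO.OO.OO

Derivation:
Op 1 fold_down: fold axis h@2; visible region now rows[2,4) x cols[0,8) = 2x8
Op 2 fold_right: fold axis v@4; visible region now rows[2,4) x cols[4,8) = 2x4
Op 3 fold_up: fold axis h@3; visible region now rows[2,3) x cols[4,8) = 1x4
Op 4 cut(0, 3): punch at orig (2,7); cuts so far [(2, 7)]; region rows[2,3) x cols[4,8) = 1x4
Op 5 cut(0, 2): punch at orig (2,6); cuts so far [(2, 6), (2, 7)]; region rows[2,3) x cols[4,8) = 1x4
Op 6 cut(0, 0): punch at orig (2,4); cuts so far [(2, 4), (2, 6), (2, 7)]; region rows[2,3) x cols[4,8) = 1x4
Unfold 1 (reflect across h@3): 6 holes -> [(2, 4), (2, 6), (2, 7), (3, 4), (3, 6), (3, 7)]
Unfold 2 (reflect across v@4): 12 holes -> [(2, 0), (2, 1), (2, 3), (2, 4), (2, 6), (2, 7), (3, 0), (3, 1), (3, 3), (3, 4), (3, 6), (3, 7)]
Unfold 3 (reflect across h@2): 24 holes -> [(0, 0), (0, 1), (0, 3), (0, 4), (0, 6), (0, 7), (1, 0), (1, 1), (1, 3), (1, 4), (1, 6), (1, 7), (2, 0), (2, 1), (2, 3), (2, 4), (2, 6), (2, 7), (3, 0), (3, 1), (3, 3), (3, 4), (3, 6), (3, 7)]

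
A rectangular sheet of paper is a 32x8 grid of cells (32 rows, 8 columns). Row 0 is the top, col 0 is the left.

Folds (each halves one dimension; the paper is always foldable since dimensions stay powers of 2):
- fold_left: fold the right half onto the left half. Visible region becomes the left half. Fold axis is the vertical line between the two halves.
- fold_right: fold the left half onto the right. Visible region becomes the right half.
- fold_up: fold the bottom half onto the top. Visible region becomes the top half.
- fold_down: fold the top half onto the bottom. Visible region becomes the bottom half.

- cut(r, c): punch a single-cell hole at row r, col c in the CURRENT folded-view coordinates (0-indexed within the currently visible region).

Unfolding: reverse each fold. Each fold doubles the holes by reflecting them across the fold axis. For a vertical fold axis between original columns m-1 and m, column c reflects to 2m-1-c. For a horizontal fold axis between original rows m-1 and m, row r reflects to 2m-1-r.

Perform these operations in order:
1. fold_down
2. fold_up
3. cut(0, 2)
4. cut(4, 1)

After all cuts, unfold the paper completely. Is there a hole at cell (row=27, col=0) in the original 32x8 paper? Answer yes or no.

Answer: no

Derivation:
Op 1 fold_down: fold axis h@16; visible region now rows[16,32) x cols[0,8) = 16x8
Op 2 fold_up: fold axis h@24; visible region now rows[16,24) x cols[0,8) = 8x8
Op 3 cut(0, 2): punch at orig (16,2); cuts so far [(16, 2)]; region rows[16,24) x cols[0,8) = 8x8
Op 4 cut(4, 1): punch at orig (20,1); cuts so far [(16, 2), (20, 1)]; region rows[16,24) x cols[0,8) = 8x8
Unfold 1 (reflect across h@24): 4 holes -> [(16, 2), (20, 1), (27, 1), (31, 2)]
Unfold 2 (reflect across h@16): 8 holes -> [(0, 2), (4, 1), (11, 1), (15, 2), (16, 2), (20, 1), (27, 1), (31, 2)]
Holes: [(0, 2), (4, 1), (11, 1), (15, 2), (16, 2), (20, 1), (27, 1), (31, 2)]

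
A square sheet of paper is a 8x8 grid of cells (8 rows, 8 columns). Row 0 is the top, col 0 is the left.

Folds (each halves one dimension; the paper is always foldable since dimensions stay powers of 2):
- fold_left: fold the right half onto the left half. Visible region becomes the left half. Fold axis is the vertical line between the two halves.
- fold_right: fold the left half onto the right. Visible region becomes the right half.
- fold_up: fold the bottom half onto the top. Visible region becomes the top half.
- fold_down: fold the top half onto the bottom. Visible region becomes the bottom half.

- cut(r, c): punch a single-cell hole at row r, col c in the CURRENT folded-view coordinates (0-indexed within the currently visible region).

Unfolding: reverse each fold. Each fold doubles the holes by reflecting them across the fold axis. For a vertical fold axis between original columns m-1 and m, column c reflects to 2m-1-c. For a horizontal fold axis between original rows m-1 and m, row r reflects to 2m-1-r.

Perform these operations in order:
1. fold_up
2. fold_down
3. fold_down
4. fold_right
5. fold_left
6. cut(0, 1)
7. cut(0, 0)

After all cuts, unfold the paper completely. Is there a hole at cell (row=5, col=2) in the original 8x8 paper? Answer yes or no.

Op 1 fold_up: fold axis h@4; visible region now rows[0,4) x cols[0,8) = 4x8
Op 2 fold_down: fold axis h@2; visible region now rows[2,4) x cols[0,8) = 2x8
Op 3 fold_down: fold axis h@3; visible region now rows[3,4) x cols[0,8) = 1x8
Op 4 fold_right: fold axis v@4; visible region now rows[3,4) x cols[4,8) = 1x4
Op 5 fold_left: fold axis v@6; visible region now rows[3,4) x cols[4,6) = 1x2
Op 6 cut(0, 1): punch at orig (3,5); cuts so far [(3, 5)]; region rows[3,4) x cols[4,6) = 1x2
Op 7 cut(0, 0): punch at orig (3,4); cuts so far [(3, 4), (3, 5)]; region rows[3,4) x cols[4,6) = 1x2
Unfold 1 (reflect across v@6): 4 holes -> [(3, 4), (3, 5), (3, 6), (3, 7)]
Unfold 2 (reflect across v@4): 8 holes -> [(3, 0), (3, 1), (3, 2), (3, 3), (3, 4), (3, 5), (3, 6), (3, 7)]
Unfold 3 (reflect across h@3): 16 holes -> [(2, 0), (2, 1), (2, 2), (2, 3), (2, 4), (2, 5), (2, 6), (2, 7), (3, 0), (3, 1), (3, 2), (3, 3), (3, 4), (3, 5), (3, 6), (3, 7)]
Unfold 4 (reflect across h@2): 32 holes -> [(0, 0), (0, 1), (0, 2), (0, 3), (0, 4), (0, 5), (0, 6), (0, 7), (1, 0), (1, 1), (1, 2), (1, 3), (1, 4), (1, 5), (1, 6), (1, 7), (2, 0), (2, 1), (2, 2), (2, 3), (2, 4), (2, 5), (2, 6), (2, 7), (3, 0), (3, 1), (3, 2), (3, 3), (3, 4), (3, 5), (3, 6), (3, 7)]
Unfold 5 (reflect across h@4): 64 holes -> [(0, 0), (0, 1), (0, 2), (0, 3), (0, 4), (0, 5), (0, 6), (0, 7), (1, 0), (1, 1), (1, 2), (1, 3), (1, 4), (1, 5), (1, 6), (1, 7), (2, 0), (2, 1), (2, 2), (2, 3), (2, 4), (2, 5), (2, 6), (2, 7), (3, 0), (3, 1), (3, 2), (3, 3), (3, 4), (3, 5), (3, 6), (3, 7), (4, 0), (4, 1), (4, 2), (4, 3), (4, 4), (4, 5), (4, 6), (4, 7), (5, 0), (5, 1), (5, 2), (5, 3), (5, 4), (5, 5), (5, 6), (5, 7), (6, 0), (6, 1), (6, 2), (6, 3), (6, 4), (6, 5), (6, 6), (6, 7), (7, 0), (7, 1), (7, 2), (7, 3), (7, 4), (7, 5), (7, 6), (7, 7)]
Holes: [(0, 0), (0, 1), (0, 2), (0, 3), (0, 4), (0, 5), (0, 6), (0, 7), (1, 0), (1, 1), (1, 2), (1, 3), (1, 4), (1, 5), (1, 6), (1, 7), (2, 0), (2, 1), (2, 2), (2, 3), (2, 4), (2, 5), (2, 6), (2, 7), (3, 0), (3, 1), (3, 2), (3, 3), (3, 4), (3, 5), (3, 6), (3, 7), (4, 0), (4, 1), (4, 2), (4, 3), (4, 4), (4, 5), (4, 6), (4, 7), (5, 0), (5, 1), (5, 2), (5, 3), (5, 4), (5, 5), (5, 6), (5, 7), (6, 0), (6, 1), (6, 2), (6, 3), (6, 4), (6, 5), (6, 6), (6, 7), (7, 0), (7, 1), (7, 2), (7, 3), (7, 4), (7, 5), (7, 6), (7, 7)]

Answer: yes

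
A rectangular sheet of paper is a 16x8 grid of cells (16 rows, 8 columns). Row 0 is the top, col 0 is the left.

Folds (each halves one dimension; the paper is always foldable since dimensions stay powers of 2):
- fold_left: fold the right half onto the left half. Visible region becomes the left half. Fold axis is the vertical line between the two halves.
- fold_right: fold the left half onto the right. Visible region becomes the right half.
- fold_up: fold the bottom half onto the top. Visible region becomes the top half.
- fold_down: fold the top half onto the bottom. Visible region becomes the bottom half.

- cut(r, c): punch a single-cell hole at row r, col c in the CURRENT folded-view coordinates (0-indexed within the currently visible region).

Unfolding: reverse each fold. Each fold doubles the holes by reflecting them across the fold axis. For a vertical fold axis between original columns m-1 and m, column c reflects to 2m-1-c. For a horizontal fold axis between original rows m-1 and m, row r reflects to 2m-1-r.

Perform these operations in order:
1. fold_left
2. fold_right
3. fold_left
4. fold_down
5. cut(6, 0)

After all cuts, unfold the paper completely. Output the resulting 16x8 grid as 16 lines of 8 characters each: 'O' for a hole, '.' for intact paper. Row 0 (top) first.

Op 1 fold_left: fold axis v@4; visible region now rows[0,16) x cols[0,4) = 16x4
Op 2 fold_right: fold axis v@2; visible region now rows[0,16) x cols[2,4) = 16x2
Op 3 fold_left: fold axis v@3; visible region now rows[0,16) x cols[2,3) = 16x1
Op 4 fold_down: fold axis h@8; visible region now rows[8,16) x cols[2,3) = 8x1
Op 5 cut(6, 0): punch at orig (14,2); cuts so far [(14, 2)]; region rows[8,16) x cols[2,3) = 8x1
Unfold 1 (reflect across h@8): 2 holes -> [(1, 2), (14, 2)]
Unfold 2 (reflect across v@3): 4 holes -> [(1, 2), (1, 3), (14, 2), (14, 3)]
Unfold 3 (reflect across v@2): 8 holes -> [(1, 0), (1, 1), (1, 2), (1, 3), (14, 0), (14, 1), (14, 2), (14, 3)]
Unfold 4 (reflect across v@4): 16 holes -> [(1, 0), (1, 1), (1, 2), (1, 3), (1, 4), (1, 5), (1, 6), (1, 7), (14, 0), (14, 1), (14, 2), (14, 3), (14, 4), (14, 5), (14, 6), (14, 7)]

Answer: ........
OOOOOOOO
........
........
........
........
........
........
........
........
........
........
........
........
OOOOOOOO
........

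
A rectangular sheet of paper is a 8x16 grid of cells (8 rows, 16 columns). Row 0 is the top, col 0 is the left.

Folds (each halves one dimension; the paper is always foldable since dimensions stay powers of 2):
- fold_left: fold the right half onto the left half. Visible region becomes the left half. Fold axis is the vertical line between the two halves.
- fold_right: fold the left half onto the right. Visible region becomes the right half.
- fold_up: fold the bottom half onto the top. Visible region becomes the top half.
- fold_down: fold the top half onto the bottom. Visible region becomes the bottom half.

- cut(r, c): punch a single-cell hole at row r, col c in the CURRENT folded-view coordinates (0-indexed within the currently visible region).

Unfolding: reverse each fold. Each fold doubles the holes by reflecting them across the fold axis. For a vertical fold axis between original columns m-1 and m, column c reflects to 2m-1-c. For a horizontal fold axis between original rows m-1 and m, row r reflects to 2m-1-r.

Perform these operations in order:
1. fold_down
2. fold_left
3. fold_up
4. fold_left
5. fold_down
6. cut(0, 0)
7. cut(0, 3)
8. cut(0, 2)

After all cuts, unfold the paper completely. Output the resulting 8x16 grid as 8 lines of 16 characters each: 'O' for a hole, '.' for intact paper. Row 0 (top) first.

Answer: O.OOOO.OO.OOOO.O
O.OOOO.OO.OOOO.O
O.OOOO.OO.OOOO.O
O.OOOO.OO.OOOO.O
O.OOOO.OO.OOOO.O
O.OOOO.OO.OOOO.O
O.OOOO.OO.OOOO.O
O.OOOO.OO.OOOO.O

Derivation:
Op 1 fold_down: fold axis h@4; visible region now rows[4,8) x cols[0,16) = 4x16
Op 2 fold_left: fold axis v@8; visible region now rows[4,8) x cols[0,8) = 4x8
Op 3 fold_up: fold axis h@6; visible region now rows[4,6) x cols[0,8) = 2x8
Op 4 fold_left: fold axis v@4; visible region now rows[4,6) x cols[0,4) = 2x4
Op 5 fold_down: fold axis h@5; visible region now rows[5,6) x cols[0,4) = 1x4
Op 6 cut(0, 0): punch at orig (5,0); cuts so far [(5, 0)]; region rows[5,6) x cols[0,4) = 1x4
Op 7 cut(0, 3): punch at orig (5,3); cuts so far [(5, 0), (5, 3)]; region rows[5,6) x cols[0,4) = 1x4
Op 8 cut(0, 2): punch at orig (5,2); cuts so far [(5, 0), (5, 2), (5, 3)]; region rows[5,6) x cols[0,4) = 1x4
Unfold 1 (reflect across h@5): 6 holes -> [(4, 0), (4, 2), (4, 3), (5, 0), (5, 2), (5, 3)]
Unfold 2 (reflect across v@4): 12 holes -> [(4, 0), (4, 2), (4, 3), (4, 4), (4, 5), (4, 7), (5, 0), (5, 2), (5, 3), (5, 4), (5, 5), (5, 7)]
Unfold 3 (reflect across h@6): 24 holes -> [(4, 0), (4, 2), (4, 3), (4, 4), (4, 5), (4, 7), (5, 0), (5, 2), (5, 3), (5, 4), (5, 5), (5, 7), (6, 0), (6, 2), (6, 3), (6, 4), (6, 5), (6, 7), (7, 0), (7, 2), (7, 3), (7, 4), (7, 5), (7, 7)]
Unfold 4 (reflect across v@8): 48 holes -> [(4, 0), (4, 2), (4, 3), (4, 4), (4, 5), (4, 7), (4, 8), (4, 10), (4, 11), (4, 12), (4, 13), (4, 15), (5, 0), (5, 2), (5, 3), (5, 4), (5, 5), (5, 7), (5, 8), (5, 10), (5, 11), (5, 12), (5, 13), (5, 15), (6, 0), (6, 2), (6, 3), (6, 4), (6, 5), (6, 7), (6, 8), (6, 10), (6, 11), (6, 12), (6, 13), (6, 15), (7, 0), (7, 2), (7, 3), (7, 4), (7, 5), (7, 7), (7, 8), (7, 10), (7, 11), (7, 12), (7, 13), (7, 15)]
Unfold 5 (reflect across h@4): 96 holes -> [(0, 0), (0, 2), (0, 3), (0, 4), (0, 5), (0, 7), (0, 8), (0, 10), (0, 11), (0, 12), (0, 13), (0, 15), (1, 0), (1, 2), (1, 3), (1, 4), (1, 5), (1, 7), (1, 8), (1, 10), (1, 11), (1, 12), (1, 13), (1, 15), (2, 0), (2, 2), (2, 3), (2, 4), (2, 5), (2, 7), (2, 8), (2, 10), (2, 11), (2, 12), (2, 13), (2, 15), (3, 0), (3, 2), (3, 3), (3, 4), (3, 5), (3, 7), (3, 8), (3, 10), (3, 11), (3, 12), (3, 13), (3, 15), (4, 0), (4, 2), (4, 3), (4, 4), (4, 5), (4, 7), (4, 8), (4, 10), (4, 11), (4, 12), (4, 13), (4, 15), (5, 0), (5, 2), (5, 3), (5, 4), (5, 5), (5, 7), (5, 8), (5, 10), (5, 11), (5, 12), (5, 13), (5, 15), (6, 0), (6, 2), (6, 3), (6, 4), (6, 5), (6, 7), (6, 8), (6, 10), (6, 11), (6, 12), (6, 13), (6, 15), (7, 0), (7, 2), (7, 3), (7, 4), (7, 5), (7, 7), (7, 8), (7, 10), (7, 11), (7, 12), (7, 13), (7, 15)]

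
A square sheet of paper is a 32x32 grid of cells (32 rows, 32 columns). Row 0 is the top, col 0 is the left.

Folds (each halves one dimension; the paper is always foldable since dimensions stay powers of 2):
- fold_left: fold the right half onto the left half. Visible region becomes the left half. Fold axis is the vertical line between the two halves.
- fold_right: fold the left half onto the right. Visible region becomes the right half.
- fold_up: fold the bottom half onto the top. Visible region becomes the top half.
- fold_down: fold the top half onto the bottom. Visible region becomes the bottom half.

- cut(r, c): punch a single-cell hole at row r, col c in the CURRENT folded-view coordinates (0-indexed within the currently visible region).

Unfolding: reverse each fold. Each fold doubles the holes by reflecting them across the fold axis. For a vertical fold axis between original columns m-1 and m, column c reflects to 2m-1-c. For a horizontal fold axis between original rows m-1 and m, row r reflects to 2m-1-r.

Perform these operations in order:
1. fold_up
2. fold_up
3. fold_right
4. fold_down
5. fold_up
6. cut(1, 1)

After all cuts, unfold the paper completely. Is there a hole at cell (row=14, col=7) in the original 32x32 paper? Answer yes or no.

Answer: no

Derivation:
Op 1 fold_up: fold axis h@16; visible region now rows[0,16) x cols[0,32) = 16x32
Op 2 fold_up: fold axis h@8; visible region now rows[0,8) x cols[0,32) = 8x32
Op 3 fold_right: fold axis v@16; visible region now rows[0,8) x cols[16,32) = 8x16
Op 4 fold_down: fold axis h@4; visible region now rows[4,8) x cols[16,32) = 4x16
Op 5 fold_up: fold axis h@6; visible region now rows[4,6) x cols[16,32) = 2x16
Op 6 cut(1, 1): punch at orig (5,17); cuts so far [(5, 17)]; region rows[4,6) x cols[16,32) = 2x16
Unfold 1 (reflect across h@6): 2 holes -> [(5, 17), (6, 17)]
Unfold 2 (reflect across h@4): 4 holes -> [(1, 17), (2, 17), (5, 17), (6, 17)]
Unfold 3 (reflect across v@16): 8 holes -> [(1, 14), (1, 17), (2, 14), (2, 17), (5, 14), (5, 17), (6, 14), (6, 17)]
Unfold 4 (reflect across h@8): 16 holes -> [(1, 14), (1, 17), (2, 14), (2, 17), (5, 14), (5, 17), (6, 14), (6, 17), (9, 14), (9, 17), (10, 14), (10, 17), (13, 14), (13, 17), (14, 14), (14, 17)]
Unfold 5 (reflect across h@16): 32 holes -> [(1, 14), (1, 17), (2, 14), (2, 17), (5, 14), (5, 17), (6, 14), (6, 17), (9, 14), (9, 17), (10, 14), (10, 17), (13, 14), (13, 17), (14, 14), (14, 17), (17, 14), (17, 17), (18, 14), (18, 17), (21, 14), (21, 17), (22, 14), (22, 17), (25, 14), (25, 17), (26, 14), (26, 17), (29, 14), (29, 17), (30, 14), (30, 17)]
Holes: [(1, 14), (1, 17), (2, 14), (2, 17), (5, 14), (5, 17), (6, 14), (6, 17), (9, 14), (9, 17), (10, 14), (10, 17), (13, 14), (13, 17), (14, 14), (14, 17), (17, 14), (17, 17), (18, 14), (18, 17), (21, 14), (21, 17), (22, 14), (22, 17), (25, 14), (25, 17), (26, 14), (26, 17), (29, 14), (29, 17), (30, 14), (30, 17)]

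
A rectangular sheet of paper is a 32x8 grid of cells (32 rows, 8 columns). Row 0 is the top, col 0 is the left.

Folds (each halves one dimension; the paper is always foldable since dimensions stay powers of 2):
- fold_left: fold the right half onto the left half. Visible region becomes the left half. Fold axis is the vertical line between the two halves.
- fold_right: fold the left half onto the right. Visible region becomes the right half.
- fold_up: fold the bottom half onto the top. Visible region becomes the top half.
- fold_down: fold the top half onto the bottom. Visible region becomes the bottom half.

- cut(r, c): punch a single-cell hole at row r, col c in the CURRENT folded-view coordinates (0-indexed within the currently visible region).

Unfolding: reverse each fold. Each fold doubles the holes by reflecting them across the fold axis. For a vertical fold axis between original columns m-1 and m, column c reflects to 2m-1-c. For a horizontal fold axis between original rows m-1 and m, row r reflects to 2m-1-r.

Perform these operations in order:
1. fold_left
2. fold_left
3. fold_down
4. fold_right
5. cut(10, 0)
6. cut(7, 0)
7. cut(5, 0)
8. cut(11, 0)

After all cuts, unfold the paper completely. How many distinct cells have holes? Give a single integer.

Op 1 fold_left: fold axis v@4; visible region now rows[0,32) x cols[0,4) = 32x4
Op 2 fold_left: fold axis v@2; visible region now rows[0,32) x cols[0,2) = 32x2
Op 3 fold_down: fold axis h@16; visible region now rows[16,32) x cols[0,2) = 16x2
Op 4 fold_right: fold axis v@1; visible region now rows[16,32) x cols[1,2) = 16x1
Op 5 cut(10, 0): punch at orig (26,1); cuts so far [(26, 1)]; region rows[16,32) x cols[1,2) = 16x1
Op 6 cut(7, 0): punch at orig (23,1); cuts so far [(23, 1), (26, 1)]; region rows[16,32) x cols[1,2) = 16x1
Op 7 cut(5, 0): punch at orig (21,1); cuts so far [(21, 1), (23, 1), (26, 1)]; region rows[16,32) x cols[1,2) = 16x1
Op 8 cut(11, 0): punch at orig (27,1); cuts so far [(21, 1), (23, 1), (26, 1), (27, 1)]; region rows[16,32) x cols[1,2) = 16x1
Unfold 1 (reflect across v@1): 8 holes -> [(21, 0), (21, 1), (23, 0), (23, 1), (26, 0), (26, 1), (27, 0), (27, 1)]
Unfold 2 (reflect across h@16): 16 holes -> [(4, 0), (4, 1), (5, 0), (5, 1), (8, 0), (8, 1), (10, 0), (10, 1), (21, 0), (21, 1), (23, 0), (23, 1), (26, 0), (26, 1), (27, 0), (27, 1)]
Unfold 3 (reflect across v@2): 32 holes -> [(4, 0), (4, 1), (4, 2), (4, 3), (5, 0), (5, 1), (5, 2), (5, 3), (8, 0), (8, 1), (8, 2), (8, 3), (10, 0), (10, 1), (10, 2), (10, 3), (21, 0), (21, 1), (21, 2), (21, 3), (23, 0), (23, 1), (23, 2), (23, 3), (26, 0), (26, 1), (26, 2), (26, 3), (27, 0), (27, 1), (27, 2), (27, 3)]
Unfold 4 (reflect across v@4): 64 holes -> [(4, 0), (4, 1), (4, 2), (4, 3), (4, 4), (4, 5), (4, 6), (4, 7), (5, 0), (5, 1), (5, 2), (5, 3), (5, 4), (5, 5), (5, 6), (5, 7), (8, 0), (8, 1), (8, 2), (8, 3), (8, 4), (8, 5), (8, 6), (8, 7), (10, 0), (10, 1), (10, 2), (10, 3), (10, 4), (10, 5), (10, 6), (10, 7), (21, 0), (21, 1), (21, 2), (21, 3), (21, 4), (21, 5), (21, 6), (21, 7), (23, 0), (23, 1), (23, 2), (23, 3), (23, 4), (23, 5), (23, 6), (23, 7), (26, 0), (26, 1), (26, 2), (26, 3), (26, 4), (26, 5), (26, 6), (26, 7), (27, 0), (27, 1), (27, 2), (27, 3), (27, 4), (27, 5), (27, 6), (27, 7)]

Answer: 64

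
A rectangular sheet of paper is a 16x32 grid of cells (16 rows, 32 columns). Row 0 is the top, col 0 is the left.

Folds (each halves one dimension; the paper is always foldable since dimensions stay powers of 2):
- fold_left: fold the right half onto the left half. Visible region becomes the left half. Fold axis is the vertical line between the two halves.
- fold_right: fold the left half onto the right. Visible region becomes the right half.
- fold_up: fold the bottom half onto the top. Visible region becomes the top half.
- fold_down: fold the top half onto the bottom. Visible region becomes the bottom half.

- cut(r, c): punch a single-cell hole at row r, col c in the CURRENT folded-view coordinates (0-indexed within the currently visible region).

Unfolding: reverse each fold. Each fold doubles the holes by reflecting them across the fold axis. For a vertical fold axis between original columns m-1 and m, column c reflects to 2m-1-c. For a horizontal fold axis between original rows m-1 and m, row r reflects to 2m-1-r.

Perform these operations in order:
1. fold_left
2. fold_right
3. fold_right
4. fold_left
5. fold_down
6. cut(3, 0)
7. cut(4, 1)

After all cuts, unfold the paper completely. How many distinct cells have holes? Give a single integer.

Answer: 64

Derivation:
Op 1 fold_left: fold axis v@16; visible region now rows[0,16) x cols[0,16) = 16x16
Op 2 fold_right: fold axis v@8; visible region now rows[0,16) x cols[8,16) = 16x8
Op 3 fold_right: fold axis v@12; visible region now rows[0,16) x cols[12,16) = 16x4
Op 4 fold_left: fold axis v@14; visible region now rows[0,16) x cols[12,14) = 16x2
Op 5 fold_down: fold axis h@8; visible region now rows[8,16) x cols[12,14) = 8x2
Op 6 cut(3, 0): punch at orig (11,12); cuts so far [(11, 12)]; region rows[8,16) x cols[12,14) = 8x2
Op 7 cut(4, 1): punch at orig (12,13); cuts so far [(11, 12), (12, 13)]; region rows[8,16) x cols[12,14) = 8x2
Unfold 1 (reflect across h@8): 4 holes -> [(3, 13), (4, 12), (11, 12), (12, 13)]
Unfold 2 (reflect across v@14): 8 holes -> [(3, 13), (3, 14), (4, 12), (4, 15), (11, 12), (11, 15), (12, 13), (12, 14)]
Unfold 3 (reflect across v@12): 16 holes -> [(3, 9), (3, 10), (3, 13), (3, 14), (4, 8), (4, 11), (4, 12), (4, 15), (11, 8), (11, 11), (11, 12), (11, 15), (12, 9), (12, 10), (12, 13), (12, 14)]
Unfold 4 (reflect across v@8): 32 holes -> [(3, 1), (3, 2), (3, 5), (3, 6), (3, 9), (3, 10), (3, 13), (3, 14), (4, 0), (4, 3), (4, 4), (4, 7), (4, 8), (4, 11), (4, 12), (4, 15), (11, 0), (11, 3), (11, 4), (11, 7), (11, 8), (11, 11), (11, 12), (11, 15), (12, 1), (12, 2), (12, 5), (12, 6), (12, 9), (12, 10), (12, 13), (12, 14)]
Unfold 5 (reflect across v@16): 64 holes -> [(3, 1), (3, 2), (3, 5), (3, 6), (3, 9), (3, 10), (3, 13), (3, 14), (3, 17), (3, 18), (3, 21), (3, 22), (3, 25), (3, 26), (3, 29), (3, 30), (4, 0), (4, 3), (4, 4), (4, 7), (4, 8), (4, 11), (4, 12), (4, 15), (4, 16), (4, 19), (4, 20), (4, 23), (4, 24), (4, 27), (4, 28), (4, 31), (11, 0), (11, 3), (11, 4), (11, 7), (11, 8), (11, 11), (11, 12), (11, 15), (11, 16), (11, 19), (11, 20), (11, 23), (11, 24), (11, 27), (11, 28), (11, 31), (12, 1), (12, 2), (12, 5), (12, 6), (12, 9), (12, 10), (12, 13), (12, 14), (12, 17), (12, 18), (12, 21), (12, 22), (12, 25), (12, 26), (12, 29), (12, 30)]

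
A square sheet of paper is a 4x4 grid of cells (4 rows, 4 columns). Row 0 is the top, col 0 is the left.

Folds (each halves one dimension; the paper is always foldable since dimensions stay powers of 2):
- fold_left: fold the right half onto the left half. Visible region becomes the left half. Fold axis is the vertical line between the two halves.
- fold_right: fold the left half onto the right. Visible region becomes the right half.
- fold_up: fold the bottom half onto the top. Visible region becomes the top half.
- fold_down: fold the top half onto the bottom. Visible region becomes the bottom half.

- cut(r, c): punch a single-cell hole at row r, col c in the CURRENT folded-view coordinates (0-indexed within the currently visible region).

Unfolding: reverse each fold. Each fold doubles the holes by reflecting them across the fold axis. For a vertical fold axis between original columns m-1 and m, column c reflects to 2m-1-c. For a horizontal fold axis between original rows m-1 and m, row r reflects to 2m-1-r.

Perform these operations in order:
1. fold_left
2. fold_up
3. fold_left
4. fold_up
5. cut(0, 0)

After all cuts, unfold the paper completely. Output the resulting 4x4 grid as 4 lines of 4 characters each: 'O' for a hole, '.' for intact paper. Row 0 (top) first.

Op 1 fold_left: fold axis v@2; visible region now rows[0,4) x cols[0,2) = 4x2
Op 2 fold_up: fold axis h@2; visible region now rows[0,2) x cols[0,2) = 2x2
Op 3 fold_left: fold axis v@1; visible region now rows[0,2) x cols[0,1) = 2x1
Op 4 fold_up: fold axis h@1; visible region now rows[0,1) x cols[0,1) = 1x1
Op 5 cut(0, 0): punch at orig (0,0); cuts so far [(0, 0)]; region rows[0,1) x cols[0,1) = 1x1
Unfold 1 (reflect across h@1): 2 holes -> [(0, 0), (1, 0)]
Unfold 2 (reflect across v@1): 4 holes -> [(0, 0), (0, 1), (1, 0), (1, 1)]
Unfold 3 (reflect across h@2): 8 holes -> [(0, 0), (0, 1), (1, 0), (1, 1), (2, 0), (2, 1), (3, 0), (3, 1)]
Unfold 4 (reflect across v@2): 16 holes -> [(0, 0), (0, 1), (0, 2), (0, 3), (1, 0), (1, 1), (1, 2), (1, 3), (2, 0), (2, 1), (2, 2), (2, 3), (3, 0), (3, 1), (3, 2), (3, 3)]

Answer: OOOO
OOOO
OOOO
OOOO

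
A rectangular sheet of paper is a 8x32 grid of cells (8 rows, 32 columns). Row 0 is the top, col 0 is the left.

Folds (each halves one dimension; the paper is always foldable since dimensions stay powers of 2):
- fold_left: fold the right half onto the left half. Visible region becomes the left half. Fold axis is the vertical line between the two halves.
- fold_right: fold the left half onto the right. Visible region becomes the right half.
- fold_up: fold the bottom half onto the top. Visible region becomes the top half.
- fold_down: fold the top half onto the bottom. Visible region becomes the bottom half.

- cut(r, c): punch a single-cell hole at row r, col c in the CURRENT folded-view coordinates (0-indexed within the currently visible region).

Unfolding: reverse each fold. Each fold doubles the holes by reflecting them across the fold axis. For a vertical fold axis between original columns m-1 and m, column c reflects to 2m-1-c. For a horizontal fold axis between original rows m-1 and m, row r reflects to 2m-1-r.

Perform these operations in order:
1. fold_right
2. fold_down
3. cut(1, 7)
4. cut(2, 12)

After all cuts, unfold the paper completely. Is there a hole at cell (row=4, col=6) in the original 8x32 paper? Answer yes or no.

Answer: no

Derivation:
Op 1 fold_right: fold axis v@16; visible region now rows[0,8) x cols[16,32) = 8x16
Op 2 fold_down: fold axis h@4; visible region now rows[4,8) x cols[16,32) = 4x16
Op 3 cut(1, 7): punch at orig (5,23); cuts so far [(5, 23)]; region rows[4,8) x cols[16,32) = 4x16
Op 4 cut(2, 12): punch at orig (6,28); cuts so far [(5, 23), (6, 28)]; region rows[4,8) x cols[16,32) = 4x16
Unfold 1 (reflect across h@4): 4 holes -> [(1, 28), (2, 23), (5, 23), (6, 28)]
Unfold 2 (reflect across v@16): 8 holes -> [(1, 3), (1, 28), (2, 8), (2, 23), (5, 8), (5, 23), (6, 3), (6, 28)]
Holes: [(1, 3), (1, 28), (2, 8), (2, 23), (5, 8), (5, 23), (6, 3), (6, 28)]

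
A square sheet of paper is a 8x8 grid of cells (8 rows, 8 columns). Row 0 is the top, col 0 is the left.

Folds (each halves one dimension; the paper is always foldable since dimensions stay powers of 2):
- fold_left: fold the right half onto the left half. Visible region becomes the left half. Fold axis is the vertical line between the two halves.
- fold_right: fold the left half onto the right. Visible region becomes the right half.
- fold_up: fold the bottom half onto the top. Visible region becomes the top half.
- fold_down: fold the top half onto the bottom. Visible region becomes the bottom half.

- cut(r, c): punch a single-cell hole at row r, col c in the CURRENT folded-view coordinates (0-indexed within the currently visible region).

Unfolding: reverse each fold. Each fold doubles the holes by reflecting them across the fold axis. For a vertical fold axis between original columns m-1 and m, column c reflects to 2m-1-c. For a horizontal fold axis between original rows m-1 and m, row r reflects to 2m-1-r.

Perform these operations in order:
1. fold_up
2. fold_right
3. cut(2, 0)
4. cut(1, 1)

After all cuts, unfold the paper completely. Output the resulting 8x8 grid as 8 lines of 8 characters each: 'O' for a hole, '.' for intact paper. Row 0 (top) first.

Answer: ........
..O..O..
...OO...
........
........
...OO...
..O..O..
........

Derivation:
Op 1 fold_up: fold axis h@4; visible region now rows[0,4) x cols[0,8) = 4x8
Op 2 fold_right: fold axis v@4; visible region now rows[0,4) x cols[4,8) = 4x4
Op 3 cut(2, 0): punch at orig (2,4); cuts so far [(2, 4)]; region rows[0,4) x cols[4,8) = 4x4
Op 4 cut(1, 1): punch at orig (1,5); cuts so far [(1, 5), (2, 4)]; region rows[0,4) x cols[4,8) = 4x4
Unfold 1 (reflect across v@4): 4 holes -> [(1, 2), (1, 5), (2, 3), (2, 4)]
Unfold 2 (reflect across h@4): 8 holes -> [(1, 2), (1, 5), (2, 3), (2, 4), (5, 3), (5, 4), (6, 2), (6, 5)]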